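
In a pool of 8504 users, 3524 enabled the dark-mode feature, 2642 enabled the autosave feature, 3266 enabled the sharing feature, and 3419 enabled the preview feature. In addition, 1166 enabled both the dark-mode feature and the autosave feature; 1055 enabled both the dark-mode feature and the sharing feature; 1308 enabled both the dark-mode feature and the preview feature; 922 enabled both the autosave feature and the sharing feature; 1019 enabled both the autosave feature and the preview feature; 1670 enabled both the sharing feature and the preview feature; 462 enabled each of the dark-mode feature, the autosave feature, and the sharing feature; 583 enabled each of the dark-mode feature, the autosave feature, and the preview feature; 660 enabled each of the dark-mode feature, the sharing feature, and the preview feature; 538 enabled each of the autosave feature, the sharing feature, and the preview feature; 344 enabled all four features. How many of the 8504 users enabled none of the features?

894

By inclusion–exclusion:
|union| = 3524 + 2642 + 3266 + 3419 − 1166 − 1055 − 1308 − 922 − 1019 − 1670 + 462 + 583 + 660 + 538 − 344 = 7610
None: 8504 − 7610 = 894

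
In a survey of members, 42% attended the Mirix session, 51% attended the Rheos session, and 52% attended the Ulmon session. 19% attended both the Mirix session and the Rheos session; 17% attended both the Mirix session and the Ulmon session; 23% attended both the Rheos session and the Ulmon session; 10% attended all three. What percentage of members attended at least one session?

96%

P(union) = 42 + 51 + 52 − 19 − 17 − 23 + 10 = 96%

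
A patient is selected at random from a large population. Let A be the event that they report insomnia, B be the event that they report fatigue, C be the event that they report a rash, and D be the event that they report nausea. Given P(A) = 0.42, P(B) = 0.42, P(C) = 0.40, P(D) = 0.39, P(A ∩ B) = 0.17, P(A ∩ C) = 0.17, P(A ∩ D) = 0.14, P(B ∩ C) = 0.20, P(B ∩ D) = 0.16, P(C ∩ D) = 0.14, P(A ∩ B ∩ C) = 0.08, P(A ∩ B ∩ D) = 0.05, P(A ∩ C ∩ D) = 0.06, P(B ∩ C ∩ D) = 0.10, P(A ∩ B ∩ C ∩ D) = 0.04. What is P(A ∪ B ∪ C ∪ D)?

Inclusion–exclusion gives
P(A ∪ B ∪ C ∪ D) = 0.42 + 0.42 + 0.40 + 0.39 − 0.17 − 0.17 − 0.14 − 0.20 − 0.16 − 0.14 + 0.08 + 0.05 + 0.06 + 0.10 − 0.04 = 0.90

0.90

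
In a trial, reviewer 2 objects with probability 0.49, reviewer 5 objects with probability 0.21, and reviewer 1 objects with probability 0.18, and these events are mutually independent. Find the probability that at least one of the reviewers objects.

0.669622

P(none) = (1 − 0.49) × (1 − 0.21) × (1 − 0.18) = 0.51 × 0.79 × 0.82 = 0.330378
P(at least one) = 1 − 0.330378 = 0.669622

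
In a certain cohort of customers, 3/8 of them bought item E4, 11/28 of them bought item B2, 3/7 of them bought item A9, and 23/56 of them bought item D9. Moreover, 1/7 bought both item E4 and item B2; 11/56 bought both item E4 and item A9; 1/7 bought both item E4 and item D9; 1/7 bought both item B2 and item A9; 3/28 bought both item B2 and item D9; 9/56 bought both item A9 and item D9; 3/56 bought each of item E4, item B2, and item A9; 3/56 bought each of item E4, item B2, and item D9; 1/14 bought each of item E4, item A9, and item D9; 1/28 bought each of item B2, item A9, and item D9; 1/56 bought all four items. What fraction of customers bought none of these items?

5/56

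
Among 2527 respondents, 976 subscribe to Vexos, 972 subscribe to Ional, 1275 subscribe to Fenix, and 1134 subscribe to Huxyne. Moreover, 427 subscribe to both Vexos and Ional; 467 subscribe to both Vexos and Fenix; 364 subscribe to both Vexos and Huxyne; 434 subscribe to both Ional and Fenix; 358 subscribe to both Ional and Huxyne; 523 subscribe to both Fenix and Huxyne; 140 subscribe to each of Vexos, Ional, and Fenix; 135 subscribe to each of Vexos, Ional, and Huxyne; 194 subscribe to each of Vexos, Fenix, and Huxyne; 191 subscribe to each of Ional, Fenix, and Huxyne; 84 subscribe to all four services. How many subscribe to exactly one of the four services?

855

By inclusion–exclusion (exactly-one form):
N(exactly one) = 976 + 972 + 1275 + 1134 − 2·427 − 2·467 − 2·364 − 2·434 − 2·358 − 2·523 + 3·140 + 3·135 + 3·194 + 3·191 − 4·84 = 855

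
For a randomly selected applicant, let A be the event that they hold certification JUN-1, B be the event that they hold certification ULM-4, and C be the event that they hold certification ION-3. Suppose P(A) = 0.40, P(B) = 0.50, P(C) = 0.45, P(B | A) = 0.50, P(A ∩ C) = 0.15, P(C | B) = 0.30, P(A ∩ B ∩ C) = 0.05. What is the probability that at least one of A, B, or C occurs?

0.90

P(A ∩ B) = P(A)·P(B|A) = 0.40 × 0.50 = 0.20
P(B ∩ C) = P(B)·P(C|B) = 0.50 × 0.30 = 0.15
By inclusion–exclusion:
P(A ∪ B ∪ C) = 0.40 + 0.50 + 0.45 − 0.20 − 0.15 − 0.15 + 0.05 = 0.90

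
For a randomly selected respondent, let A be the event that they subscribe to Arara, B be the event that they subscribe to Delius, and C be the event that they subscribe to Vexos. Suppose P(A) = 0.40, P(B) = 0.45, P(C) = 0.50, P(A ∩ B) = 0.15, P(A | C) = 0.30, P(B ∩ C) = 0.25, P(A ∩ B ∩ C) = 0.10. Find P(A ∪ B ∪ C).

0.90

P(A ∩ C) = P(C)·P(A|C) = 0.50 × 0.30 = 0.15
P(A ∪ B ∪ C) = 0.40 + 0.45 + 0.50 − 0.15 − 0.15 − 0.25 + 0.10 = 0.90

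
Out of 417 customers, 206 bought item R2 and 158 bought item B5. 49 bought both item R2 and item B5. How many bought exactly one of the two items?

By inclusion–exclusion (exactly-one form):
N(exactly one) = 206 + 158 − 2·49 = 266

266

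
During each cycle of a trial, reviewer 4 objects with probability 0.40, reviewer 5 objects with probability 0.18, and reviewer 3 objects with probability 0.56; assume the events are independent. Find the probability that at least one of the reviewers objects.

P(none) = (1 − 0.40) × (1 − 0.18) × (1 − 0.56) = 0.60 × 0.82 × 0.44 = 0.21648
P(at least one) = 1 − 0.21648 = 0.78352

0.78352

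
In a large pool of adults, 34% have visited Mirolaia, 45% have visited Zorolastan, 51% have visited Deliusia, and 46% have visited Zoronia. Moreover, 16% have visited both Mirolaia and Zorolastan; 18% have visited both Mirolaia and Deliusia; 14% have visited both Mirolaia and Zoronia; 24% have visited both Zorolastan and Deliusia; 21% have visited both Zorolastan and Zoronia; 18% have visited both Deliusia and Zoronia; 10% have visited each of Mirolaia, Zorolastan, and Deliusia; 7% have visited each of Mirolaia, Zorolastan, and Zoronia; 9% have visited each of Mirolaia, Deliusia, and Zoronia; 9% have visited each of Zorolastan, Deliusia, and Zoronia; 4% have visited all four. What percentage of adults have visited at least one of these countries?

96%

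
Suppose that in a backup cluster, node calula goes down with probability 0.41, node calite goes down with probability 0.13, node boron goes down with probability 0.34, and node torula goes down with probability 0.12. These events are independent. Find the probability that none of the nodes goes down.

0.29812464

P(none) = (1 − 0.41) × (1 − 0.13) × (1 − 0.34) × (1 − 0.12) = 0.59 × 0.87 × 0.66 × 0.88 = 0.29812464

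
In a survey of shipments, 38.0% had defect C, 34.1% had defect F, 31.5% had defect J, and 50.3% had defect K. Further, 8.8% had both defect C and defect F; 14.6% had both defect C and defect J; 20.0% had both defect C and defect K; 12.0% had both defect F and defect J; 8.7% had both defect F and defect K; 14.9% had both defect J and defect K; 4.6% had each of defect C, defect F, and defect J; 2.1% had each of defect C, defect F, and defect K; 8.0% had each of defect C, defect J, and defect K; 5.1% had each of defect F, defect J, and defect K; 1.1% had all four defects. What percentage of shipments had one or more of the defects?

93.6%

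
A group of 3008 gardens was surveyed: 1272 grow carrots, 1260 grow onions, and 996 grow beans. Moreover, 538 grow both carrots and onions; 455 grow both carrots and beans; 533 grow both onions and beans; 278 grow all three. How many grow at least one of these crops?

2280

Inclusion–exclusion gives
|union| = 1272 + 1260 + 996 − 538 − 455 − 533 + 278 = 2280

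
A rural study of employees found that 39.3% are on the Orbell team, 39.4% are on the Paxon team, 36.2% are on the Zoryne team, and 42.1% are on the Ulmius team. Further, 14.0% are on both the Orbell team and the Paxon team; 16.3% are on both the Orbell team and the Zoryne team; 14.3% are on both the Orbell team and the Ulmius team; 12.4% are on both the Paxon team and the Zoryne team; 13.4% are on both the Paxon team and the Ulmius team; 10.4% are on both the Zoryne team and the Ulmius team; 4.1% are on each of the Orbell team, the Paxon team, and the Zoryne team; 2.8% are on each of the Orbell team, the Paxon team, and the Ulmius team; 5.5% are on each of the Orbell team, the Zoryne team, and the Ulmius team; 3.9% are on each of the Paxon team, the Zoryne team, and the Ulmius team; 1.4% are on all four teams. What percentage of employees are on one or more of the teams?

91.1%

By inclusion–exclusion:
P(union) = 39.3 + 39.4 + 36.2 + 42.1 − 14.0 − 16.3 − 14.3 − 12.4 − 13.4 − 10.4 + 4.1 + 2.8 + 5.5 + 3.9 − 1.4 = 91.1%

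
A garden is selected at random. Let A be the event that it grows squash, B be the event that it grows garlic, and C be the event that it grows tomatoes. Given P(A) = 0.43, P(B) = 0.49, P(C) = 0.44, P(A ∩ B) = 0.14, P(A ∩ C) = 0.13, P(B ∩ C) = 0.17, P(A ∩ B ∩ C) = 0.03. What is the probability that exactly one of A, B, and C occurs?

0.57

By inclusion–exclusion (exactly-one form):
P(exactly one) = 0.43 + 0.49 + 0.44 − 2·0.14 − 2·0.13 − 2·0.17 + 3·0.03 = 0.57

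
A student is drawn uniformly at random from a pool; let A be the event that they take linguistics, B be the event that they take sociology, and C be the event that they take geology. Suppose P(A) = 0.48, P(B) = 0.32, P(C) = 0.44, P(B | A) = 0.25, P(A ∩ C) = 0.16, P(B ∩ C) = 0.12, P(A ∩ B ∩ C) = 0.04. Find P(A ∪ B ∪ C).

P(A ∩ B) = P(A)·P(B|A) = 0.48 × 0.25 = 0.12
P(A ∪ B ∪ C) = 0.48 + 0.32 + 0.44 − 0.12 − 0.16 − 0.12 + 0.04 = 0.88

0.88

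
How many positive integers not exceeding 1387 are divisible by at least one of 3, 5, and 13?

By inclusion-exclusion,
floor(1387/3) + floor(1387/5) + floor(1387/13) − floor(1387/15) − floor(1387/39) − floor(1387/65) + floor(1387/195) = 462 + 277 + 106 − 92 − 35 − 21 + 7 = 704

704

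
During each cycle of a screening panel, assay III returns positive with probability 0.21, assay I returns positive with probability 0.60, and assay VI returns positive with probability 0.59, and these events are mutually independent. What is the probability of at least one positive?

0.87044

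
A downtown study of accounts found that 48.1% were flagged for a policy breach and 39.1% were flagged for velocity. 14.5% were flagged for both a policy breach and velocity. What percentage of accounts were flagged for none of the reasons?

27.3%

Apply inclusion-exclusion:
P(at least one) = 48.1 + 39.1 − 14.5 = 72.7%
P(none) = 100% − 72.7% = 27.3%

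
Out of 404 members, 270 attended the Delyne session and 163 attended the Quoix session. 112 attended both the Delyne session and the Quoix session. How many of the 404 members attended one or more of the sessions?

N(≥1) = 270 + 163 − 112 = 321

321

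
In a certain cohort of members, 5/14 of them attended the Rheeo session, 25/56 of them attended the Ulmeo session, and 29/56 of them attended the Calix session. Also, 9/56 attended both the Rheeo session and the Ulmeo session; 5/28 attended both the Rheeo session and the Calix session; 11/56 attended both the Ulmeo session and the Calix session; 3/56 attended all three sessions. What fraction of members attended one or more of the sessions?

47/56

Using inclusion–exclusion:
P(at least one) = 5/14 + 25/56 + 29/56 − 9/56 − 5/28 − 11/56 + 3/56 = 47/56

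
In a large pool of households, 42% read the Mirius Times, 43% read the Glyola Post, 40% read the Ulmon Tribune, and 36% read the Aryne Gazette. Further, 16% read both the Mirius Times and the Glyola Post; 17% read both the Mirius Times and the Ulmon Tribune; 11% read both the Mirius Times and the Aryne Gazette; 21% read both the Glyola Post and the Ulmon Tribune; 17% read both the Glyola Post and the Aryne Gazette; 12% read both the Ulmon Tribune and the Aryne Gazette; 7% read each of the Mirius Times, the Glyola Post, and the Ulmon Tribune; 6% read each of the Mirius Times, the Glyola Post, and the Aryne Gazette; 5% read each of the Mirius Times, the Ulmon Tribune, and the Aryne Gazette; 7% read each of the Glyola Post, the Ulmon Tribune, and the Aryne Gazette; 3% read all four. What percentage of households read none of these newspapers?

11%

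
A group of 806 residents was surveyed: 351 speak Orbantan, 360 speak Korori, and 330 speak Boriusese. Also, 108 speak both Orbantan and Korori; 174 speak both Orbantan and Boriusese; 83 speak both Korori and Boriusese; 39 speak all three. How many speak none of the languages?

91

|union| = 351 + 360 + 330 − 108 − 174 − 83 + 39 = 715
None: 806 − 715 = 91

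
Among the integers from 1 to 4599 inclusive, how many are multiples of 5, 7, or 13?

1688

919 + 657 + 353 − 131 − 70 − 50 + 10 = 1688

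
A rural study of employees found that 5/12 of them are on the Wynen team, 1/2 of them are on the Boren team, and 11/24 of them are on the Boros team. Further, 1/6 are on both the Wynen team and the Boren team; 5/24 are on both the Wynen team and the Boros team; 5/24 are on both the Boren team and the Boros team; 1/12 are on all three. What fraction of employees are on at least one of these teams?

By inclusion–exclusion:
P(≥1) = 5/12 + 1/2 + 11/24 − 1/6 − 5/24 − 5/24 + 1/12 = 7/8

7/8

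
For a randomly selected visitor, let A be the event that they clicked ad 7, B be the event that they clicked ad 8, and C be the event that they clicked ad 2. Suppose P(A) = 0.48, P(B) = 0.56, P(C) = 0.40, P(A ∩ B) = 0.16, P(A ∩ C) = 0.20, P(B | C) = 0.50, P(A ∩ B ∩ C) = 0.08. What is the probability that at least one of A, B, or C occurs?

P(B ∩ C) = P(C)·P(B|C) = 0.40 × 0.50 = 0.20
By inclusion-exclusion,
P(A ∪ B ∪ C) = 0.48 + 0.56 + 0.40 − 0.16 − 0.20 − 0.20 + 0.08 = 0.96

0.96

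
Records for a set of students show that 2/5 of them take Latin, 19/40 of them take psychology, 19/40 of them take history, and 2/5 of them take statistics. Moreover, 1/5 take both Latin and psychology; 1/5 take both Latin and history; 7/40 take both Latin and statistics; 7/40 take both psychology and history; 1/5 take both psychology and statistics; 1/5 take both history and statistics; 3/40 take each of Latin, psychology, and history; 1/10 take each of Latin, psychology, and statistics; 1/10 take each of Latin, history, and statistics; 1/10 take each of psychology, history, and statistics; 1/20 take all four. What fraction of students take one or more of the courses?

37/40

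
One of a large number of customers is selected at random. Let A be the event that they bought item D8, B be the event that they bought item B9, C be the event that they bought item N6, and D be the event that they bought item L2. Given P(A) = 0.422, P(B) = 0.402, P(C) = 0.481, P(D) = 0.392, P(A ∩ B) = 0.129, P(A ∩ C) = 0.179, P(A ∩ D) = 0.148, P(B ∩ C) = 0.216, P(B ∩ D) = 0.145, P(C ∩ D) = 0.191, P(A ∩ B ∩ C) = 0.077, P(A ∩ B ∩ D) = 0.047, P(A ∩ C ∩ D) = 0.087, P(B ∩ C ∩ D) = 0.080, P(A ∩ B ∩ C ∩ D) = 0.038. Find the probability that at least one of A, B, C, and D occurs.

0.942

P(A ∪ B ∪ C ∪ D) = 0.422 + 0.402 + 0.481 + 0.392 − 0.129 − 0.179 − 0.148 − 0.216 − 0.145 − 0.191 + 0.077 + 0.047 + 0.087 + 0.080 − 0.038 = 0.942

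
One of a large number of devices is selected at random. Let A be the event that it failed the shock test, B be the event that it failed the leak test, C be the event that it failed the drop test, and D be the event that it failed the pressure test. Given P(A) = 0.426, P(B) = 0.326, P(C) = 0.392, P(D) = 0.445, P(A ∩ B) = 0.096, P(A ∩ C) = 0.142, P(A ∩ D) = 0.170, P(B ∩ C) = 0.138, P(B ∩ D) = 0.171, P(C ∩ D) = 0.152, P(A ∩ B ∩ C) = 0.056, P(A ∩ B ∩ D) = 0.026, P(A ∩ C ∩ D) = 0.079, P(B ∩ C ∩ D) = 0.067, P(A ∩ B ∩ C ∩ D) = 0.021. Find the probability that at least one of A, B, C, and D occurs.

0.927

Inclusion–exclusion gives
P(A ∪ B ∪ C ∪ D) = 0.426 + 0.326 + 0.392 + 0.445 − 0.096 − 0.142 − 0.170 − 0.138 − 0.171 − 0.152 + 0.056 + 0.026 + 0.079 + 0.067 − 0.021 = 0.927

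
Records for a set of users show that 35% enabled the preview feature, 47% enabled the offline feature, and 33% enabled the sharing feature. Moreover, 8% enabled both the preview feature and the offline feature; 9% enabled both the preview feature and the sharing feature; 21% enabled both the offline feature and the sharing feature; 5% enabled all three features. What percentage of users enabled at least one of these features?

82%

P(union) = 35 + 47 + 33 − 8 − 9 − 21 + 5 = 82%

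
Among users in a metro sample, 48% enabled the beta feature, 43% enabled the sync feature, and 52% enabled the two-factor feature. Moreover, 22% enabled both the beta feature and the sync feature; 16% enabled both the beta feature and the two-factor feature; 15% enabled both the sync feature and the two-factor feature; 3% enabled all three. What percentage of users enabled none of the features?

P(union) = 48 + 43 + 52 − 22 − 16 − 15 + 3 = 93%
P(none) = 100% − 93% = 7%

7%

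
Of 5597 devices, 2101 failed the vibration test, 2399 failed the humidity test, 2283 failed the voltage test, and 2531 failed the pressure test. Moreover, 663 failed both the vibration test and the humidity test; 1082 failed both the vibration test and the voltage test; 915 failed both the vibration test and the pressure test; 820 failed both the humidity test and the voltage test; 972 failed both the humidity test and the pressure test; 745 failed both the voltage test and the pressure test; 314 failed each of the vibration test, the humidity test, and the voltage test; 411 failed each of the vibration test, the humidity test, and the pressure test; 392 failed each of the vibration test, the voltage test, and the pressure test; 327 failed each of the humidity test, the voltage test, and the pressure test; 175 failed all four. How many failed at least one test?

5386

Apply inclusion-exclusion:
|union| = 2101 + 2399 + 2283 + 2531 − 663 − 1082 − 915 − 820 − 972 − 745 + 314 + 411 + 392 + 327 − 175 = 5386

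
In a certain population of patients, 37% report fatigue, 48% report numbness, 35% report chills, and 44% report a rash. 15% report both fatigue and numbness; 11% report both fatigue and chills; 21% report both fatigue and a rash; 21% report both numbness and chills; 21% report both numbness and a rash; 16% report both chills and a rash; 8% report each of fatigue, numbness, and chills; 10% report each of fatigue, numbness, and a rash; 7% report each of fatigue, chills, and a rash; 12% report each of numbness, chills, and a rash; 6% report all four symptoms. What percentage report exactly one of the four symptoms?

P(exactly one) = 37 + 48 + 35 + 44 − 2·15 − 2·11 − 2·21 − 2·21 − 2·21 − 2·16 + 3·8 + 3·10 + 3·7 + 3·12 − 4·6 = 41%

41%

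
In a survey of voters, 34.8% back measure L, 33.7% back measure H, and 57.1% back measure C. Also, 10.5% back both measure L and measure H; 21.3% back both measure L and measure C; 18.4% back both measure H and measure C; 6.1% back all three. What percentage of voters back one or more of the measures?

81.5%

By inclusion-exclusion,
P(≥1) = 34.8 + 33.7 + 57.1 − 10.5 − 21.3 − 18.4 + 6.1 = 81.5%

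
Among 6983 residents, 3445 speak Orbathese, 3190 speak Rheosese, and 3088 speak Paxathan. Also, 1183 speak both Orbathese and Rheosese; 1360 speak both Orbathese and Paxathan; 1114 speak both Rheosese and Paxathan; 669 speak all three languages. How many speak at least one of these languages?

6735

N(≥1) = 3445 + 3190 + 3088 − 1183 − 1360 − 1114 + 669 = 6735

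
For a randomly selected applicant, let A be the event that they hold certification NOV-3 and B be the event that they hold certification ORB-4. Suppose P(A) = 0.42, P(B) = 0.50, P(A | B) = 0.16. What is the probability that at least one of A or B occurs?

0.84

P(A ∩ B) = P(B)·P(A|B) = 0.50 × 0.16 = 0.08
By inclusion-exclusion,
P(A ∪ B) = 0.42 + 0.50 − 0.08 = 0.84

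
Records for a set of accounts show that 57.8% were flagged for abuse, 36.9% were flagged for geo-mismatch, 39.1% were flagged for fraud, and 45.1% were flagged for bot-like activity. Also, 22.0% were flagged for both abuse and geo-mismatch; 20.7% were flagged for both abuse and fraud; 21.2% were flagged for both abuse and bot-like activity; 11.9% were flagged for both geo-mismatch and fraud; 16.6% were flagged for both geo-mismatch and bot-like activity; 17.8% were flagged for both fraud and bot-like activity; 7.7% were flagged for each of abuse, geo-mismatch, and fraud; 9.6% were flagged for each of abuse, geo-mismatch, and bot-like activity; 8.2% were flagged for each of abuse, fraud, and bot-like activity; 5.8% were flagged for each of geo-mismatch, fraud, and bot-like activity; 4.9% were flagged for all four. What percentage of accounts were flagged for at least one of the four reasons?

95.1%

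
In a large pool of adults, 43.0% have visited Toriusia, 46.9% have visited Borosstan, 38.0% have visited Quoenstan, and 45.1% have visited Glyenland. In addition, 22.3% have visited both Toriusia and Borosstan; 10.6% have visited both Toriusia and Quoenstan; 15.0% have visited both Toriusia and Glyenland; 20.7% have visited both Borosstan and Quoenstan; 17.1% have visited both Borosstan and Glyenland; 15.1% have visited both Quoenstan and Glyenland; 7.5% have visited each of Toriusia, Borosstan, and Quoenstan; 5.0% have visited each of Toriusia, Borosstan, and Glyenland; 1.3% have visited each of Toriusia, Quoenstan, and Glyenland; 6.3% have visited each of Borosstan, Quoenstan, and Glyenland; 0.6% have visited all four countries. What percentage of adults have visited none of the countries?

8.3%

By inclusion-exclusion,
P(≥1) = 43.0 + 46.9 + 38.0 + 45.1 − 22.3 − 10.6 − 15.0 − 20.7 − 17.1 − 15.1 + 7.5 + 5.0 + 1.3 + 6.3 − 0.6 = 91.7%
P(none) = 100% − 91.7% = 8.3%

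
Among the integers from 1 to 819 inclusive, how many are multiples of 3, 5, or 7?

By inclusion-exclusion,
273 + 163 + 117 − 54 − 39 − 23 + 7 = 444

444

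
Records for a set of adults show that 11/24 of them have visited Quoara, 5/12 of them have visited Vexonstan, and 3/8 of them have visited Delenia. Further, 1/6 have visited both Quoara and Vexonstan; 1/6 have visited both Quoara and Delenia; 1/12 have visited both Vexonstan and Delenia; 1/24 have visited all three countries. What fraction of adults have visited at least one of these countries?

P(at least one) = 11/24 + 5/12 + 3/8 − 1/6 − 1/6 − 1/12 + 1/24 = 7/8

7/8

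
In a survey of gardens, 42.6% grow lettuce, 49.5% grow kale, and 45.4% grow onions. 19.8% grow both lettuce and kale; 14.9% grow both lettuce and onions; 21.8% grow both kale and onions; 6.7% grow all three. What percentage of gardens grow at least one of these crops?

87.7%

Using inclusion–exclusion:
P(union) = 42.6 + 49.5 + 45.4 − 19.8 − 14.9 − 21.8 + 6.7 = 87.7%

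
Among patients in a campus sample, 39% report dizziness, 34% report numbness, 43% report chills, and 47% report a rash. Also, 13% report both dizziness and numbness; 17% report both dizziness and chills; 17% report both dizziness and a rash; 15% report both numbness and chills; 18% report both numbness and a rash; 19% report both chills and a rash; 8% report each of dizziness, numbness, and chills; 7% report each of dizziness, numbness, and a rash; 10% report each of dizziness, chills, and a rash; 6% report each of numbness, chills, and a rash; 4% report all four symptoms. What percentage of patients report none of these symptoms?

9%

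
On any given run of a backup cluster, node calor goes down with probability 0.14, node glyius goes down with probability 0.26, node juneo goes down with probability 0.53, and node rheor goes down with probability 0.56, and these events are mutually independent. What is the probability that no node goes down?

0.13160752

P(none) = (1 − 0.14) × (1 − 0.26) × (1 − 0.53) × (1 − 0.56) = 0.86 × 0.74 × 0.47 × 0.44 = 0.13160752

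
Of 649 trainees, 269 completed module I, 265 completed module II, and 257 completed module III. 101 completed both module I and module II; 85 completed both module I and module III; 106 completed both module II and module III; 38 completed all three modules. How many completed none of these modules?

112

By inclusion-exclusion,
N(≥1) = 269 + 265 + 257 − 101 − 85 − 106 + 38 = 537
None: 649 − 537 = 112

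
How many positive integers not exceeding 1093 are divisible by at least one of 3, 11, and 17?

364 + 99 + 64 − 33 − 21 − 5 + 1 = 469

469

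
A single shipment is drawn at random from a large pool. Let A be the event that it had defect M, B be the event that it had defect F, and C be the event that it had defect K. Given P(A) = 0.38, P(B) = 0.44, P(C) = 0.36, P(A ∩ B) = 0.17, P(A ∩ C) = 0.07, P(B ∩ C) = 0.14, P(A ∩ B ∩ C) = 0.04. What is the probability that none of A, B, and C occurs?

0.16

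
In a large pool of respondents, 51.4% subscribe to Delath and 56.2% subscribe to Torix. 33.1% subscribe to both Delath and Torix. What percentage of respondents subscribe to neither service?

By inclusion-exclusion,
P(union) = 51.4 + 56.2 − 33.1 = 74.5%
P(none) = 100% − 74.5% = 25.5%

25.5%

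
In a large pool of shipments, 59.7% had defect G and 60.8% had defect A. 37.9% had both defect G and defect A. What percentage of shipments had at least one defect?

By inclusion–exclusion:
P(at least one) = 59.7 + 60.8 − 37.9 = 82.6%

82.6%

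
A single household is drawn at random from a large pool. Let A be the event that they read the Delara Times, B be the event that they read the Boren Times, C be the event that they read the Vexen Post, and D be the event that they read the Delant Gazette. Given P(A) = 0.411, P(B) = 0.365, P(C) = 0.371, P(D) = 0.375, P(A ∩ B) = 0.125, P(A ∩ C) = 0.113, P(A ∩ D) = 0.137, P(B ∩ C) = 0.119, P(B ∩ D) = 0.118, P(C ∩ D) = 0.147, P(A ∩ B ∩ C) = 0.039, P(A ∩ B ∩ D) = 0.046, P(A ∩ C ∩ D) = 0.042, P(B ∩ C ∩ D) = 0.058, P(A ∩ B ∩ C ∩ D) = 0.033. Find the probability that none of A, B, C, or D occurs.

0.085

By inclusion–exclusion:
P(A ∪ B ∪ C ∪ D) = 0.411 + 0.365 + 0.371 + 0.375 − 0.125 − 0.113 − 0.137 − 0.119 − 0.118 − 0.147 + 0.039 + 0.046 + 0.042 + 0.058 − 0.033 = 0.915
P(none) = 1 − 0.915 = 0.085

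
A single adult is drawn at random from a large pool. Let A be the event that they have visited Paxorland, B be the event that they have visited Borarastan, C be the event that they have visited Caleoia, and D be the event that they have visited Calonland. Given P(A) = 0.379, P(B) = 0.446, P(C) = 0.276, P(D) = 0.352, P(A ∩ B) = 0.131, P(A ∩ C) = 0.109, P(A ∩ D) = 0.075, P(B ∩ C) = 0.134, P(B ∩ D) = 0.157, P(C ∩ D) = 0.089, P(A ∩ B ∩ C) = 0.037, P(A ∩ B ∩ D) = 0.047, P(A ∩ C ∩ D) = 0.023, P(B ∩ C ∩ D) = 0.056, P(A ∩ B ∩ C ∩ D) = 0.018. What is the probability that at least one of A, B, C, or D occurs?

0.903

Apply inclusion-exclusion:
P(A ∪ B ∪ C ∪ D) = 0.379 + 0.446 + 0.276 + 0.352 − 0.131 − 0.109 − 0.075 − 0.134 − 0.157 − 0.089 + 0.037 + 0.047 + 0.023 + 0.056 − 0.018 = 0.903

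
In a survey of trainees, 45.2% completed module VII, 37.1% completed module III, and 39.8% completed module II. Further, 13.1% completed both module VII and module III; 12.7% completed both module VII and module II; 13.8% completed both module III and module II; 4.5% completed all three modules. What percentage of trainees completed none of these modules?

13.0%

P(union) = 45.2 + 37.1 + 39.8 − 13.1 − 12.7 − 13.8 + 4.5 = 87.0%
P(none) = 100% − 87.0% = 13.0%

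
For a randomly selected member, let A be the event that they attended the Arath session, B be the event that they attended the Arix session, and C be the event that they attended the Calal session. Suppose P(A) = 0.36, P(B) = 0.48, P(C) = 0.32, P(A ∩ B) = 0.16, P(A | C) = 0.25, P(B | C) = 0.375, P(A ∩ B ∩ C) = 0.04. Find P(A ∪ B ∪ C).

P(A ∩ C) = P(C)·P(A|C) = 0.32 × 0.25 = 0.08
P(B ∩ C) = P(C)·P(B|C) = 0.32 × 0.375 = 0.12
Using inclusion–exclusion:
P(A ∪ B ∪ C) = 0.36 + 0.48 + 0.32 − 0.16 − 0.08 − 0.12 + 0.04 = 0.84

0.84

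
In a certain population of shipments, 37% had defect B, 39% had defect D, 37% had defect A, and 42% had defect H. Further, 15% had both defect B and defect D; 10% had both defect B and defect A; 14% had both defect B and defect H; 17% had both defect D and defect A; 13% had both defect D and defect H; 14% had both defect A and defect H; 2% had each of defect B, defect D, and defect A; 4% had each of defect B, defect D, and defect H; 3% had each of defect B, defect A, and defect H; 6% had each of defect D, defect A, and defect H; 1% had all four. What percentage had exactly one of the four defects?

By inclusion–exclusion (exactly-one form):
P(exactly one) = 37 + 39 + 37 + 42 − 2·15 − 2·10 − 2·14 − 2·17 − 2·13 − 2·14 + 3·2 + 3·4 + 3·3 + 3·6 − 4·1 = 30%

30%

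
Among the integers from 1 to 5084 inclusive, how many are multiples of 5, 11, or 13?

1671

1016 + 462 + 391 − 92 − 78 − 35 + 7 = 1671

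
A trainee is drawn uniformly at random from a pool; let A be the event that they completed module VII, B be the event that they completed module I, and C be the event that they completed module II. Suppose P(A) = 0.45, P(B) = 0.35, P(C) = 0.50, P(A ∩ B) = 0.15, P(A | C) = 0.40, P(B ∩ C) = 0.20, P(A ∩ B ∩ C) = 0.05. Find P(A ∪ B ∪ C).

0.80

P(A ∩ C) = P(C)·P(A|C) = 0.50 × 0.40 = 0.20
Inclusion–exclusion gives
P(A ∪ B ∪ C) = 0.45 + 0.35 + 0.50 − 0.15 − 0.20 − 0.20 + 0.05 = 0.80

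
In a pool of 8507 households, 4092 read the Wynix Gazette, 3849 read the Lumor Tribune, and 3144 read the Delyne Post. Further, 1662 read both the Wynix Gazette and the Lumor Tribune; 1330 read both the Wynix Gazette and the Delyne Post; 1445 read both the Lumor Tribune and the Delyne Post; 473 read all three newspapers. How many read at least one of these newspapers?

By inclusion-exclusion,
|at least one| = 4092 + 3849 + 3144 − 1662 − 1330 − 1445 + 473 = 7121

7121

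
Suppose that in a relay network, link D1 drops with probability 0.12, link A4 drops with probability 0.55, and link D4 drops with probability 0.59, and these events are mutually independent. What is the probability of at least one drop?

0.83764

Since the events are independent, P(none) is the product of the individual non-occurrence probabilities.
P(none) = (1 − 0.12) × (1 − 0.55) × (1 − 0.59) = 0.88 × 0.45 × 0.41 = 0.16236
P(at least one) = 1 − 0.16236 = 0.83764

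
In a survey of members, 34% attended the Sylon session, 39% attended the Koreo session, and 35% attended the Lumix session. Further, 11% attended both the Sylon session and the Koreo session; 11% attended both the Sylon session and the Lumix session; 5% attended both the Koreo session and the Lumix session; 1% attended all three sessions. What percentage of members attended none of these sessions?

18%

Using inclusion–exclusion:
P(union) = 34 + 39 + 35 − 11 − 11 − 5 + 1 = 82%
P(none) = 100% − 82% = 18%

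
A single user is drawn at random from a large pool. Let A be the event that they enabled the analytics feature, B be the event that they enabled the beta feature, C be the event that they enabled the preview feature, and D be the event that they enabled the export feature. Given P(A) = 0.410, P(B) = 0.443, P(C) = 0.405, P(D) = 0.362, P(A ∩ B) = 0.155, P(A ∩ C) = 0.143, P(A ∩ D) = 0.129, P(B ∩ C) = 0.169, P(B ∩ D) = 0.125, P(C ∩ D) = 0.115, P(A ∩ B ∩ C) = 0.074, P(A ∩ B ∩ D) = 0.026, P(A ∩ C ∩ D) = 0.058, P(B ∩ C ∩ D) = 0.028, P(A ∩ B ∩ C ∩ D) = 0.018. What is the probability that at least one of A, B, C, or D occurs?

0.952

P(A ∪ B ∪ C ∪ D) = 0.410 + 0.443 + 0.405 + 0.362 − 0.155 − 0.143 − 0.129 − 0.169 − 0.125 − 0.115 + 0.074 + 0.026 + 0.058 + 0.028 − 0.018 = 0.952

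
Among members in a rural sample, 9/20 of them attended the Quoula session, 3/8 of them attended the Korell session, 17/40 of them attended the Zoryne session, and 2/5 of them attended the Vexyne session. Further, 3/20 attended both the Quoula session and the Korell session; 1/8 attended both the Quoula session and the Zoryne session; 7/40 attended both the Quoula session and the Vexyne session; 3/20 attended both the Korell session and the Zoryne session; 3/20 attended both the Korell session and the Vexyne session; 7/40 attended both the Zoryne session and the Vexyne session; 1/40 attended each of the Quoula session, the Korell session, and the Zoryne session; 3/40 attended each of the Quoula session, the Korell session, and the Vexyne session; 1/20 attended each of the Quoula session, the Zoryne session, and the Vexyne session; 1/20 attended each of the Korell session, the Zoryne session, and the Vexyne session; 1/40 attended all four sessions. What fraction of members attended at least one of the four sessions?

By inclusion-exclusion,
P(at least one) = 9/20 + 3/8 + 17/40 + 2/5 − 3/20 − 1/8 − 7/40 − 3/20 − 3/20 − 7/40 + 1/40 + 3/40 + 1/20 + 1/20 − 1/40 = 9/10

9/10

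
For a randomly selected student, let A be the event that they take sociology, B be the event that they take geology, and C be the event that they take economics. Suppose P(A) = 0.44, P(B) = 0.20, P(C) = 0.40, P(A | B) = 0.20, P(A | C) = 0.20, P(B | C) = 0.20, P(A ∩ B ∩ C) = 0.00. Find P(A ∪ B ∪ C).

P(A ∩ B) = P(B)·P(A|B) = 0.20 × 0.20 = 0.04
P(A ∩ C) = P(C)·P(A|C) = 0.40 × 0.20 = 0.08
P(B ∩ C) = P(C)·P(B|C) = 0.40 × 0.20 = 0.08
By inclusion–exclusion:
P(A ∪ B ∪ C) = 0.44 + 0.20 + 0.40 − 0.04 − 0.08 − 0.08 + 0.00 = 0.84

0.84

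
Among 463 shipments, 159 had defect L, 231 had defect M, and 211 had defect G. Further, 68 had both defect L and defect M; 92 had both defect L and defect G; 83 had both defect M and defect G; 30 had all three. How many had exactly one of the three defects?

205

|exactly one| = 159 + 231 + 211 − 2·68 − 2·92 − 2·83 + 3·30 = 205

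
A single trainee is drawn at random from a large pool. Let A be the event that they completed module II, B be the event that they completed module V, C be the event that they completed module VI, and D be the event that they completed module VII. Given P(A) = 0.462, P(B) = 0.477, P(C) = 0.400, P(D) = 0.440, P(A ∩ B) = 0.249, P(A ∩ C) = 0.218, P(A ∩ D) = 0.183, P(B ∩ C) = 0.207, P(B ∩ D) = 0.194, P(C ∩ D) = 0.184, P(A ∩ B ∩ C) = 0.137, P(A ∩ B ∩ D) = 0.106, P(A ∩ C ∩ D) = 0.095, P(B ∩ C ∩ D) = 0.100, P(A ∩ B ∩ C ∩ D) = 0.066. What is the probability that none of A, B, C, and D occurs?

By inclusion–exclusion:
P(A ∪ B ∪ C ∪ D) = 0.462 + 0.477 + 0.400 + 0.440 − 0.249 − 0.218 − 0.183 − 0.207 − 0.194 − 0.184 + 0.137 + 0.106 + 0.095 + 0.100 − 0.066 = 0.916
P(none) = 1 − 0.916 = 0.084

0.084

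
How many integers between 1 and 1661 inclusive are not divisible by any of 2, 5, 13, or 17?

578

⌊1661/2⌋ + ⌊1661/5⌋ + ⌊1661/13⌋ + ⌊1661/17⌋ − ⌊1661/10⌋ − ⌊1661/26⌋ − ⌊1661/34⌋ − ⌊1661/65⌋ − ⌊1661/85⌋ − ⌊1661/221⌋ + ⌊1661/130⌋ + ⌊1661/170⌋ + ⌊1661/442⌋ + ⌊1661/1105⌋ − ⌊1661/2210⌋ = 830 + 332 + 127 + 97 − 166 − 63 − 48 − 25 − 19 − 7 + 12 + 9 + 3 + 1 − 0 = 1083
1661 − 1083 = 578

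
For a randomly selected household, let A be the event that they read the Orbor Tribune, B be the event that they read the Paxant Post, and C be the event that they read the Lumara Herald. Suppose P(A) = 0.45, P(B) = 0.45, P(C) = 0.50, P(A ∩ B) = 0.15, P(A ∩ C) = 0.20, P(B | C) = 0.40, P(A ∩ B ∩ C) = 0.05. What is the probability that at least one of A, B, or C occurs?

P(B ∩ C) = P(C)·P(B|C) = 0.50 × 0.40 = 0.20
P(A ∪ B ∪ C) = 0.45 + 0.45 + 0.50 − 0.15 − 0.20 − 0.20 + 0.05 = 0.90

0.90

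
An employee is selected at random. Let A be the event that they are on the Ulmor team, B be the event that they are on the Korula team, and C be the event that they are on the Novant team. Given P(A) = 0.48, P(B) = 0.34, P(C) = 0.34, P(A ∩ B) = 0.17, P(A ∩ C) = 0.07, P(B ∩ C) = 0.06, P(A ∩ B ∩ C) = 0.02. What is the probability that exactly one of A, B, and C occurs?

P(exactly one) = 0.48 + 0.34 + 0.34 − 2·0.17 − 2·0.07 − 2·0.06 + 3·0.02 = 0.62

0.62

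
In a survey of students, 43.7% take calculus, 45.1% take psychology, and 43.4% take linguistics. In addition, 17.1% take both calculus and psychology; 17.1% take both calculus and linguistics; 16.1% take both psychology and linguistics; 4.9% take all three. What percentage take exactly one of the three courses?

46.3%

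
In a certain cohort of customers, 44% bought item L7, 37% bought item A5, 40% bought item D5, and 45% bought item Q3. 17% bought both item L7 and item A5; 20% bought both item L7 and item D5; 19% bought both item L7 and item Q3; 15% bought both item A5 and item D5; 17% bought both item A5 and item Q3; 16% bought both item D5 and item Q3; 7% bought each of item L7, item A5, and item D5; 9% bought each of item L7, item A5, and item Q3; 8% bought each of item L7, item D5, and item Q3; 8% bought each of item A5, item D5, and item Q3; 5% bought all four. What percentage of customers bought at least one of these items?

Using inclusion–exclusion:
P(≥1) = 44 + 37 + 40 + 45 − 17 − 20 − 19 − 15 − 17 − 16 + 7 + 9 + 8 + 8 − 5 = 89%

89%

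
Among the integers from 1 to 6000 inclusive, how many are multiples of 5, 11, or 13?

1972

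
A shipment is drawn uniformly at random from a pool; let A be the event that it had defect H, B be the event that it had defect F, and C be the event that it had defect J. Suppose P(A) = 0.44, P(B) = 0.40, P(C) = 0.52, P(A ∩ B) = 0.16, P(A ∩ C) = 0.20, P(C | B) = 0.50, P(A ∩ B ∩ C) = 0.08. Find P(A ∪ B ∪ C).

0.88

P(B ∩ C) = P(B)·P(C|B) = 0.40 × 0.50 = 0.20
By inclusion–exclusion:
P(A ∪ B ∪ C) = 0.44 + 0.40 + 0.52 − 0.16 − 0.20 − 0.20 + 0.08 = 0.88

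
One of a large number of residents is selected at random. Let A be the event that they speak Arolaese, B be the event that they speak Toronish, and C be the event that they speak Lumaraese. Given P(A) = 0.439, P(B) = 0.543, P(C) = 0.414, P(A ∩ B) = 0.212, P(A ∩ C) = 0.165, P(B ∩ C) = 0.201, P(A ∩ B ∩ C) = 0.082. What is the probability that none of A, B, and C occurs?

Apply inclusion-exclusion:
P(A ∪ B ∪ C) = 0.439 + 0.543 + 0.414 − 0.212 − 0.165 − 0.201 + 0.082 = 0.900
P(none) = 1 − 0.900 = 0.100

0.100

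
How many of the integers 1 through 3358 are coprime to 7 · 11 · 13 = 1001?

2415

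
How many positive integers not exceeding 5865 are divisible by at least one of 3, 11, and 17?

Apply inclusion-exclusion:
floor(5865/3) + floor(5865/11) + floor(5865/17) − floor(5865/33) − floor(5865/51) − floor(5865/187) + floor(5865/561) = 1955 + 533 + 345 − 177 − 115 − 31 + 10 = 2520

2520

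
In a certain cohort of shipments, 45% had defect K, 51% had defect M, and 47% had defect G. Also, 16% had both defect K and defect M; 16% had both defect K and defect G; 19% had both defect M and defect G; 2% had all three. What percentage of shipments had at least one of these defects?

94%

Apply inclusion-exclusion:
P(at least one) = 45 + 51 + 47 − 16 − 16 − 19 + 2 = 94%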